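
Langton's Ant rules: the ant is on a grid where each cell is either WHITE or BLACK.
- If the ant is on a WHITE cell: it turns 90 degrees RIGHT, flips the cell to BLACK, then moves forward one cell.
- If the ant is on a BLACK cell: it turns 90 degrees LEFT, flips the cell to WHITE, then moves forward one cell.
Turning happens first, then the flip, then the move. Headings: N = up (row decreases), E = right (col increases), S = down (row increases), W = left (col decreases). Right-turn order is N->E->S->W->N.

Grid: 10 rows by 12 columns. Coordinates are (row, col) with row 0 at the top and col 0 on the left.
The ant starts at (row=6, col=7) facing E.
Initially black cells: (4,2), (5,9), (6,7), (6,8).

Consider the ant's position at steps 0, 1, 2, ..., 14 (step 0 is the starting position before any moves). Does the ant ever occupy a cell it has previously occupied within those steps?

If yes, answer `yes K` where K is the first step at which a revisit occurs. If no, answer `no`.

Answer: yes 7

Derivation:
Step 1: on BLACK (6,7): turn L to N, flip to white, move to (5,7). |black|=3 — new cell
Step 2: on WHITE (5,7): turn R to E, flip to black, move to (5,8). |black|=4 — new cell
Step 3: on WHITE (5,8): turn R to S, flip to black, move to (6,8). |black|=5 — new cell
Step 4: on BLACK (6,8): turn L to E, flip to white, move to (6,9). |black|=4 — new cell
Step 5: on WHITE (6,9): turn R to S, flip to black, move to (7,9). |black|=5 — new cell
Step 6: on WHITE (7,9): turn R to W, flip to black, move to (7,8). |black|=6 — new cell
Step 7: on WHITE (7,8): turn R to N, flip to black, move to (6,8). |black|=7 — REVISIT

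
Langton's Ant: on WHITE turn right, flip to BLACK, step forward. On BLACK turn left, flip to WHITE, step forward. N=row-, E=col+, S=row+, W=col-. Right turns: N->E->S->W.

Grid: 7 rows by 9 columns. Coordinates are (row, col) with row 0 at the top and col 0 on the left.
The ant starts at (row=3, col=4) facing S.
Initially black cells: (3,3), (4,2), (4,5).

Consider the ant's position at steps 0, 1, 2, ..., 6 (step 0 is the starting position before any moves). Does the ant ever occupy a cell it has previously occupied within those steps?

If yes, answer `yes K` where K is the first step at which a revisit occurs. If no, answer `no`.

Step 1: on WHITE (3,4): turn R to W, flip to black, move to (3,3). |black|=4 — new cell
Step 2: on BLACK (3,3): turn L to S, flip to white, move to (4,3). |black|=3 — new cell
Step 3: on WHITE (4,3): turn R to W, flip to black, move to (4,2). |black|=4 — new cell
Step 4: on BLACK (4,2): turn L to S, flip to white, move to (5,2). |black|=3 — new cell
Step 5: on WHITE (5,2): turn R to W, flip to black, move to (5,1). |black|=4 — new cell
Step 6: on WHITE (5,1): turn R to N, flip to black, move to (4,1). |black|=5 — new cell
No revisit within 6 steps.

Answer: no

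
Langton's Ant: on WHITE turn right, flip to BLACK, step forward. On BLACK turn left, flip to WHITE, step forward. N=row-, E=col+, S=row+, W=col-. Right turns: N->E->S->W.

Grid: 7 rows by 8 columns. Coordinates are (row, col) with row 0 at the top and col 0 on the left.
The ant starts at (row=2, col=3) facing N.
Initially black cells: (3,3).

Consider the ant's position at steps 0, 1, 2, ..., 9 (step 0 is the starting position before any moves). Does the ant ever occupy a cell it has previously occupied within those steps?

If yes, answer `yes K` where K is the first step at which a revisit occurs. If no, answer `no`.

Answer: yes 7

Derivation:
Step 1: on WHITE (2,3): turn R to E, flip to black, move to (2,4). |black|=2 — new cell
Step 2: on WHITE (2,4): turn R to S, flip to black, move to (3,4). |black|=3 — new cell
Step 3: on WHITE (3,4): turn R to W, flip to black, move to (3,3). |black|=4 — new cell
Step 4: on BLACK (3,3): turn L to S, flip to white, move to (4,3). |black|=3 — new cell
Step 5: on WHITE (4,3): turn R to W, flip to black, move to (4,2). |black|=4 — new cell
Step 6: on WHITE (4,2): turn R to N, flip to black, move to (3,2). |black|=5 — new cell
Step 7: on WHITE (3,2): turn R to E, flip to black, move to (3,3). |black|=6 — REVISIT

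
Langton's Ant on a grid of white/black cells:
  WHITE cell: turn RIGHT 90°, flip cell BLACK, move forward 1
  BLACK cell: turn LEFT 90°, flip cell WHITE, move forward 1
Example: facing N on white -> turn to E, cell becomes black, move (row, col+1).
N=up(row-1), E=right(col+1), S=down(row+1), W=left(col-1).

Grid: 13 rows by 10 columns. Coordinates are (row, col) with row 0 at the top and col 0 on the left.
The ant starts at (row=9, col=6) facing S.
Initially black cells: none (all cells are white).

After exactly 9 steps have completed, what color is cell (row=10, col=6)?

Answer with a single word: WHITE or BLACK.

Answer: BLACK

Derivation:
Step 1: on WHITE (9,6): turn R to W, flip to black, move to (9,5). |black|=1
Step 2: on WHITE (9,5): turn R to N, flip to black, move to (8,5). |black|=2
Step 3: on WHITE (8,5): turn R to E, flip to black, move to (8,6). |black|=3
Step 4: on WHITE (8,6): turn R to S, flip to black, move to (9,6). |black|=4
Step 5: on BLACK (9,6): turn L to E, flip to white, move to (9,7). |black|=3
Step 6: on WHITE (9,7): turn R to S, flip to black, move to (10,7). |black|=4
Step 7: on WHITE (10,7): turn R to W, flip to black, move to (10,6). |black|=5
Step 8: on WHITE (10,6): turn R to N, flip to black, move to (9,6). |black|=6
Step 9: on WHITE (9,6): turn R to E, flip to black, move to (9,7). |black|=7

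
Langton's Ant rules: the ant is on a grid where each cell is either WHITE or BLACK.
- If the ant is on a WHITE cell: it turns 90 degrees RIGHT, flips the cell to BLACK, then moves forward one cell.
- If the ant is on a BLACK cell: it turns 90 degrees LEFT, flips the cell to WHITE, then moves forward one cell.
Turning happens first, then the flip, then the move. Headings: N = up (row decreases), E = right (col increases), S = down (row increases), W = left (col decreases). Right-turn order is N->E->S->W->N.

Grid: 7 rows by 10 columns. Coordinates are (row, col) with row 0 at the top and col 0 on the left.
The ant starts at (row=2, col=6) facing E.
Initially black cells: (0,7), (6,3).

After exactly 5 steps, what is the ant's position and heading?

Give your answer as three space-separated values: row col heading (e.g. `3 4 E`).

Answer: 1 6 N

Derivation:
Step 1: on WHITE (2,6): turn R to S, flip to black, move to (3,6). |black|=3
Step 2: on WHITE (3,6): turn R to W, flip to black, move to (3,5). |black|=4
Step 3: on WHITE (3,5): turn R to N, flip to black, move to (2,5). |black|=5
Step 4: on WHITE (2,5): turn R to E, flip to black, move to (2,6). |black|=6
Step 5: on BLACK (2,6): turn L to N, flip to white, move to (1,6). |black|=5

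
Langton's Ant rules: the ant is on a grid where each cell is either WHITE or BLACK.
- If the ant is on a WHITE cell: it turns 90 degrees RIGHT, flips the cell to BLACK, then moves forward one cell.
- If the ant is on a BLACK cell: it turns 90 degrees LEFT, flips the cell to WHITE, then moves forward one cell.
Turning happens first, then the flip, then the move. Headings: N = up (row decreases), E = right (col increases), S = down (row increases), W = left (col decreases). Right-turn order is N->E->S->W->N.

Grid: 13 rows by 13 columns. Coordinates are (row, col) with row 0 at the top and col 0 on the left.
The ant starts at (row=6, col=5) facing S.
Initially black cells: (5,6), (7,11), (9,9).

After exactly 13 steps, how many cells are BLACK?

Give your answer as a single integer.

Answer: 6

Derivation:
Step 1: on WHITE (6,5): turn R to W, flip to black, move to (6,4). |black|=4
Step 2: on WHITE (6,4): turn R to N, flip to black, move to (5,4). |black|=5
Step 3: on WHITE (5,4): turn R to E, flip to black, move to (5,5). |black|=6
Step 4: on WHITE (5,5): turn R to S, flip to black, move to (6,5). |black|=7
Step 5: on BLACK (6,5): turn L to E, flip to white, move to (6,6). |black|=6
Step 6: on WHITE (6,6): turn R to S, flip to black, move to (7,6). |black|=7
Step 7: on WHITE (7,6): turn R to W, flip to black, move to (7,5). |black|=8
Step 8: on WHITE (7,5): turn R to N, flip to black, move to (6,5). |black|=9
Step 9: on WHITE (6,5): turn R to E, flip to black, move to (6,6). |black|=10
Step 10: on BLACK (6,6): turn L to N, flip to white, move to (5,6). |black|=9
Step 11: on BLACK (5,6): turn L to W, flip to white, move to (5,5). |black|=8
Step 12: on BLACK (5,5): turn L to S, flip to white, move to (6,5). |black|=7
Step 13: on BLACK (6,5): turn L to E, flip to white, move to (6,6). |black|=6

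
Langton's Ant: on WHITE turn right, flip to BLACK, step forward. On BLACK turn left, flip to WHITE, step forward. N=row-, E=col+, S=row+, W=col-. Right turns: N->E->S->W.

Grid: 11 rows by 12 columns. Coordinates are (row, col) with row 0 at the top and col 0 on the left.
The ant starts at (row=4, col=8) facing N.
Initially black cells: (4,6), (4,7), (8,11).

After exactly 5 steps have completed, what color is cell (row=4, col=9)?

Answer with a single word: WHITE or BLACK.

Answer: BLACK

Derivation:
Step 1: on WHITE (4,8): turn R to E, flip to black, move to (4,9). |black|=4
Step 2: on WHITE (4,9): turn R to S, flip to black, move to (5,9). |black|=5
Step 3: on WHITE (5,9): turn R to W, flip to black, move to (5,8). |black|=6
Step 4: on WHITE (5,8): turn R to N, flip to black, move to (4,8). |black|=7
Step 5: on BLACK (4,8): turn L to W, flip to white, move to (4,7). |black|=6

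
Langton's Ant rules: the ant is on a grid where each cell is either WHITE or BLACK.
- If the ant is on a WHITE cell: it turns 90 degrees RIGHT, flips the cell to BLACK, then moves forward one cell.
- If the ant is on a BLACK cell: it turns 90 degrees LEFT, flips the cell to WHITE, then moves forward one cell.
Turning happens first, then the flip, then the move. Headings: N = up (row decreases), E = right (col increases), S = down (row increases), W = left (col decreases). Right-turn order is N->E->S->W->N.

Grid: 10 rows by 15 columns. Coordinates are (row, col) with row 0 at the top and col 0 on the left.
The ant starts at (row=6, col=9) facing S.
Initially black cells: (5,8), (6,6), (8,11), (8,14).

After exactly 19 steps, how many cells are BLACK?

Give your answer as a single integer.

Answer: 15

Derivation:
Step 1: on WHITE (6,9): turn R to W, flip to black, move to (6,8). |black|=5
Step 2: on WHITE (6,8): turn R to N, flip to black, move to (5,8). |black|=6
Step 3: on BLACK (5,8): turn L to W, flip to white, move to (5,7). |black|=5
Step 4: on WHITE (5,7): turn R to N, flip to black, move to (4,7). |black|=6
Step 5: on WHITE (4,7): turn R to E, flip to black, move to (4,8). |black|=7
Step 6: on WHITE (4,8): turn R to S, flip to black, move to (5,8). |black|=8
Step 7: on WHITE (5,8): turn R to W, flip to black, move to (5,7). |black|=9
Step 8: on BLACK (5,7): turn L to S, flip to white, move to (6,7). |black|=8
Step 9: on WHITE (6,7): turn R to W, flip to black, move to (6,6). |black|=9
Step 10: on BLACK (6,6): turn L to S, flip to white, move to (7,6). |black|=8
Step 11: on WHITE (7,6): turn R to W, flip to black, move to (7,5). |black|=9
Step 12: on WHITE (7,5): turn R to N, flip to black, move to (6,5). |black|=10
Step 13: on WHITE (6,5): turn R to E, flip to black, move to (6,6). |black|=11
Step 14: on WHITE (6,6): turn R to S, flip to black, move to (7,6). |black|=12
Step 15: on BLACK (7,6): turn L to E, flip to white, move to (7,7). |black|=11
Step 16: on WHITE (7,7): turn R to S, flip to black, move to (8,7). |black|=12
Step 17: on WHITE (8,7): turn R to W, flip to black, move to (8,6). |black|=13
Step 18: on WHITE (8,6): turn R to N, flip to black, move to (7,6). |black|=14
Step 19: on WHITE (7,6): turn R to E, flip to black, move to (7,7). |black|=15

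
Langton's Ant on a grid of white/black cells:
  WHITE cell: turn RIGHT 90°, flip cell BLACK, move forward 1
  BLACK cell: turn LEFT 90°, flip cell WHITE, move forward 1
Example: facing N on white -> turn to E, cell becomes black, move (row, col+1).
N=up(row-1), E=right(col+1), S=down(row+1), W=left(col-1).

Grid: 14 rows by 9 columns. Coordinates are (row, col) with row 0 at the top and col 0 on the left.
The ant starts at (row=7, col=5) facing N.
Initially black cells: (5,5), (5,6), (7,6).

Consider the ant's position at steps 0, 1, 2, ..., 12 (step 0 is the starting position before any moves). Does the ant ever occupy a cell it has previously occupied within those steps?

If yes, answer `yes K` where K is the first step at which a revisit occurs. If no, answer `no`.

Step 1: on WHITE (7,5): turn R to E, flip to black, move to (7,6). |black|=4 — new cell
Step 2: on BLACK (7,6): turn L to N, flip to white, move to (6,6). |black|=3 — new cell
Step 3: on WHITE (6,6): turn R to E, flip to black, move to (6,7). |black|=4 — new cell
Step 4: on WHITE (6,7): turn R to S, flip to black, move to (7,7). |black|=5 — new cell
Step 5: on WHITE (7,7): turn R to W, flip to black, move to (7,6). |black|=6 — REVISIT

Answer: yes 5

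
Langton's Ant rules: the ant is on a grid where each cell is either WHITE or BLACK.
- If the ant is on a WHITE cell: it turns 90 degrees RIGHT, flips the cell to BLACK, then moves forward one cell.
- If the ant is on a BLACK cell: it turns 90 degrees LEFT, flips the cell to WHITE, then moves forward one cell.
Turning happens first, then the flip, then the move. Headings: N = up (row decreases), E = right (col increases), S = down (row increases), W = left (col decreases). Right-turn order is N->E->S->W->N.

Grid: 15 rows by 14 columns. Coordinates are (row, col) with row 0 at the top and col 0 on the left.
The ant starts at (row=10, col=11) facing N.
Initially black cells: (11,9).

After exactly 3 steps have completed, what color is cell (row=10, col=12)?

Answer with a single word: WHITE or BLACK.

Step 1: on WHITE (10,11): turn R to E, flip to black, move to (10,12). |black|=2
Step 2: on WHITE (10,12): turn R to S, flip to black, move to (11,12). |black|=3
Step 3: on WHITE (11,12): turn R to W, flip to black, move to (11,11). |black|=4

Answer: BLACK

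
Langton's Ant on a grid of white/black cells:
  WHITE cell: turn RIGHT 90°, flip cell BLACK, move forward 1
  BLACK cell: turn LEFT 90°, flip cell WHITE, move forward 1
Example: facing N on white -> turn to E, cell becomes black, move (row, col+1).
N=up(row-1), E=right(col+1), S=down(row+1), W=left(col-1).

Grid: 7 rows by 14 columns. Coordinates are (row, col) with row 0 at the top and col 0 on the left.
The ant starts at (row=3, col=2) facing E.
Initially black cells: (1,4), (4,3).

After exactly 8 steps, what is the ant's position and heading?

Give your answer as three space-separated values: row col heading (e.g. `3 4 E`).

Step 1: on WHITE (3,2): turn R to S, flip to black, move to (4,2). |black|=3
Step 2: on WHITE (4,2): turn R to W, flip to black, move to (4,1). |black|=4
Step 3: on WHITE (4,1): turn R to N, flip to black, move to (3,1). |black|=5
Step 4: on WHITE (3,1): turn R to E, flip to black, move to (3,2). |black|=6
Step 5: on BLACK (3,2): turn L to N, flip to white, move to (2,2). |black|=5
Step 6: on WHITE (2,2): turn R to E, flip to black, move to (2,3). |black|=6
Step 7: on WHITE (2,3): turn R to S, flip to black, move to (3,3). |black|=7
Step 8: on WHITE (3,3): turn R to W, flip to black, move to (3,2). |black|=8

Answer: 3 2 W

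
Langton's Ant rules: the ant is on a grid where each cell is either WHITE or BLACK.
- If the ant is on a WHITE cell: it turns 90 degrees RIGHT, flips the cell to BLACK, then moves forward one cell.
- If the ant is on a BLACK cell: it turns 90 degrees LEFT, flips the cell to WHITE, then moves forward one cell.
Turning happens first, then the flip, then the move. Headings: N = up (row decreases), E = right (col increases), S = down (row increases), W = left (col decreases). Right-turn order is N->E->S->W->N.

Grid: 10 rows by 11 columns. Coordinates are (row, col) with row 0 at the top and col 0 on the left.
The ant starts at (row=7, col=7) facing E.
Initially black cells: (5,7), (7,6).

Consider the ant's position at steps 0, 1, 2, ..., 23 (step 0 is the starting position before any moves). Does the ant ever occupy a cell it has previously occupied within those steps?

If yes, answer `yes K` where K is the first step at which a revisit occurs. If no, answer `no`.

Answer: yes 7

Derivation:
Step 1: on WHITE (7,7): turn R to S, flip to black, move to (8,7). |black|=3 — new cell
Step 2: on WHITE (8,7): turn R to W, flip to black, move to (8,6). |black|=4 — new cell
Step 3: on WHITE (8,6): turn R to N, flip to black, move to (7,6). |black|=5 — new cell
Step 4: on BLACK (7,6): turn L to W, flip to white, move to (7,5). |black|=4 — new cell
Step 5: on WHITE (7,5): turn R to N, flip to black, move to (6,5). |black|=5 — new cell
Step 6: on WHITE (6,5): turn R to E, flip to black, move to (6,6). |black|=6 — new cell
Step 7: on WHITE (6,6): turn R to S, flip to black, move to (7,6). |black|=7 — REVISIT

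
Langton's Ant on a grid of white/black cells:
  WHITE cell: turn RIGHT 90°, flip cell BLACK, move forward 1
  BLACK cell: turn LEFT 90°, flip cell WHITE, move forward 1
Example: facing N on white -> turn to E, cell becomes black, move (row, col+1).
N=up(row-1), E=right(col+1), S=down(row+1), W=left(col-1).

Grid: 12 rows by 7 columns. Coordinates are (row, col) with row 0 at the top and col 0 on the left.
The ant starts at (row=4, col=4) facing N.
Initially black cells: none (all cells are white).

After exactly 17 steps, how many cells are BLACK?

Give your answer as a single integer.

Step 1: on WHITE (4,4): turn R to E, flip to black, move to (4,5). |black|=1
Step 2: on WHITE (4,5): turn R to S, flip to black, move to (5,5). |black|=2
Step 3: on WHITE (5,5): turn R to W, flip to black, move to (5,4). |black|=3
Step 4: on WHITE (5,4): turn R to N, flip to black, move to (4,4). |black|=4
Step 5: on BLACK (4,4): turn L to W, flip to white, move to (4,3). |black|=3
Step 6: on WHITE (4,3): turn R to N, flip to black, move to (3,3). |black|=4
Step 7: on WHITE (3,3): turn R to E, flip to black, move to (3,4). |black|=5
Step 8: on WHITE (3,4): turn R to S, flip to black, move to (4,4). |black|=6
Step 9: on WHITE (4,4): turn R to W, flip to black, move to (4,3). |black|=7
Step 10: on BLACK (4,3): turn L to S, flip to white, move to (5,3). |black|=6
Step 11: on WHITE (5,3): turn R to W, flip to black, move to (5,2). |black|=7
Step 12: on WHITE (5,2): turn R to N, flip to black, move to (4,2). |black|=8
Step 13: on WHITE (4,2): turn R to E, flip to black, move to (4,3). |black|=9
Step 14: on WHITE (4,3): turn R to S, flip to black, move to (5,3). |black|=10
Step 15: on BLACK (5,3): turn L to E, flip to white, move to (5,4). |black|=9
Step 16: on BLACK (5,4): turn L to N, flip to white, move to (4,4). |black|=8
Step 17: on BLACK (4,4): turn L to W, flip to white, move to (4,3). |black|=7

Answer: 7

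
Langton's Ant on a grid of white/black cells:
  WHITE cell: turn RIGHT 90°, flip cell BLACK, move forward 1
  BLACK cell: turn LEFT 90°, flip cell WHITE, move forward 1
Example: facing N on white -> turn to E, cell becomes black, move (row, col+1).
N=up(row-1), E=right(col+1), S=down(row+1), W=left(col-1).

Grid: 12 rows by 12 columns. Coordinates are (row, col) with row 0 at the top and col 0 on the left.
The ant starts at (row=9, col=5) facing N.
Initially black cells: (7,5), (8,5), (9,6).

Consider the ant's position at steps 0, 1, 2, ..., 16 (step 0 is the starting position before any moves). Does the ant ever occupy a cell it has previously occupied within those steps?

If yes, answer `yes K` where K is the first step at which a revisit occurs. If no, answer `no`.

Answer: yes 5

Derivation:
Step 1: on WHITE (9,5): turn R to E, flip to black, move to (9,6). |black|=4 — new cell
Step 2: on BLACK (9,6): turn L to N, flip to white, move to (8,6). |black|=3 — new cell
Step 3: on WHITE (8,6): turn R to E, flip to black, move to (8,7). |black|=4 — new cell
Step 4: on WHITE (8,7): turn R to S, flip to black, move to (9,7). |black|=5 — new cell
Step 5: on WHITE (9,7): turn R to W, flip to black, move to (9,6). |black|=6 — REVISIT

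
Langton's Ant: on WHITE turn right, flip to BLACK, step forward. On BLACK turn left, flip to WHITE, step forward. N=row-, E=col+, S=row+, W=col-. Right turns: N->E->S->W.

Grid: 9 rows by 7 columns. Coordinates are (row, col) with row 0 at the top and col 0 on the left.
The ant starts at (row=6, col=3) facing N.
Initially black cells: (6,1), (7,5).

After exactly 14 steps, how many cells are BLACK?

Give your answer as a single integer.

Step 1: on WHITE (6,3): turn R to E, flip to black, move to (6,4). |black|=3
Step 2: on WHITE (6,4): turn R to S, flip to black, move to (7,4). |black|=4
Step 3: on WHITE (7,4): turn R to W, flip to black, move to (7,3). |black|=5
Step 4: on WHITE (7,3): turn R to N, flip to black, move to (6,3). |black|=6
Step 5: on BLACK (6,3): turn L to W, flip to white, move to (6,2). |black|=5
Step 6: on WHITE (6,2): turn R to N, flip to black, move to (5,2). |black|=6
Step 7: on WHITE (5,2): turn R to E, flip to black, move to (5,3). |black|=7
Step 8: on WHITE (5,3): turn R to S, flip to black, move to (6,3). |black|=8
Step 9: on WHITE (6,3): turn R to W, flip to black, move to (6,2). |black|=9
Step 10: on BLACK (6,2): turn L to S, flip to white, move to (7,2). |black|=8
Step 11: on WHITE (7,2): turn R to W, flip to black, move to (7,1). |black|=9
Step 12: on WHITE (7,1): turn R to N, flip to black, move to (6,1). |black|=10
Step 13: on BLACK (6,1): turn L to W, flip to white, move to (6,0). |black|=9
Step 14: on WHITE (6,0): turn R to N, flip to black, move to (5,0). |black|=10

Answer: 10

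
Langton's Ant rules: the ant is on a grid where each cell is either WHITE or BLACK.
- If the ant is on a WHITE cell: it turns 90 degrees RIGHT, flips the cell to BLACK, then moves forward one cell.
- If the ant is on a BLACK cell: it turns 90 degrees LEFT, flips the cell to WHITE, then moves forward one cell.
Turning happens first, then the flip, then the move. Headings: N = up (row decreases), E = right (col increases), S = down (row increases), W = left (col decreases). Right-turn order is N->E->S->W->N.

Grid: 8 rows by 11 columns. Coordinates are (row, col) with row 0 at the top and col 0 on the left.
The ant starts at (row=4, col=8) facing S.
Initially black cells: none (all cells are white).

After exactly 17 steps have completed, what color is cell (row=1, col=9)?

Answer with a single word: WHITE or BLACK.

Step 1: on WHITE (4,8): turn R to W, flip to black, move to (4,7). |black|=1
Step 2: on WHITE (4,7): turn R to N, flip to black, move to (3,7). |black|=2
Step 3: on WHITE (3,7): turn R to E, flip to black, move to (3,8). |black|=3
Step 4: on WHITE (3,8): turn R to S, flip to black, move to (4,8). |black|=4
Step 5: on BLACK (4,8): turn L to E, flip to white, move to (4,9). |black|=3
Step 6: on WHITE (4,9): turn R to S, flip to black, move to (5,9). |black|=4
Step 7: on WHITE (5,9): turn R to W, flip to black, move to (5,8). |black|=5
Step 8: on WHITE (5,8): turn R to N, flip to black, move to (4,8). |black|=6
Step 9: on WHITE (4,8): turn R to E, flip to black, move to (4,9). |black|=7
Step 10: on BLACK (4,9): turn L to N, flip to white, move to (3,9). |black|=6
Step 11: on WHITE (3,9): turn R to E, flip to black, move to (3,10). |black|=7
Step 12: on WHITE (3,10): turn R to S, flip to black, move to (4,10). |black|=8
Step 13: on WHITE (4,10): turn R to W, flip to black, move to (4,9). |black|=9
Step 14: on WHITE (4,9): turn R to N, flip to black, move to (3,9). |black|=10
Step 15: on BLACK (3,9): turn L to W, flip to white, move to (3,8). |black|=9
Step 16: on BLACK (3,8): turn L to S, flip to white, move to (4,8). |black|=8
Step 17: on BLACK (4,8): turn L to E, flip to white, move to (4,9). |black|=7

Answer: WHITE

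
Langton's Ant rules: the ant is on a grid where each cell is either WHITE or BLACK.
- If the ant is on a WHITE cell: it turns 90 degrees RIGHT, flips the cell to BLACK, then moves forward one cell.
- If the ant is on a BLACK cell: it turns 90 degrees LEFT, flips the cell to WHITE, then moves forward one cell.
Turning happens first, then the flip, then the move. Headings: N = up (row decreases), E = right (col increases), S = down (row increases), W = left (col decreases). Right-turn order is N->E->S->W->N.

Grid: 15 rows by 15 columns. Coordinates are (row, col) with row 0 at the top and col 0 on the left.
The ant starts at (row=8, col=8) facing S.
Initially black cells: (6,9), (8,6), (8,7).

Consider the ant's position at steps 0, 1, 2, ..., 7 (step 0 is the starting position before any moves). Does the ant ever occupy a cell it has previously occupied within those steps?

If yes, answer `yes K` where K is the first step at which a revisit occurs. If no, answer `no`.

Step 1: on WHITE (8,8): turn R to W, flip to black, move to (8,7). |black|=4 — new cell
Step 2: on BLACK (8,7): turn L to S, flip to white, move to (9,7). |black|=3 — new cell
Step 3: on WHITE (9,7): turn R to W, flip to black, move to (9,6). |black|=4 — new cell
Step 4: on WHITE (9,6): turn R to N, flip to black, move to (8,6). |black|=5 — new cell
Step 5: on BLACK (8,6): turn L to W, flip to white, move to (8,5). |black|=4 — new cell
Step 6: on WHITE (8,5): turn R to N, flip to black, move to (7,5). |black|=5 — new cell
Step 7: on WHITE (7,5): turn R to E, flip to black, move to (7,6). |black|=6 — new cell
No revisit within 7 steps.

Answer: no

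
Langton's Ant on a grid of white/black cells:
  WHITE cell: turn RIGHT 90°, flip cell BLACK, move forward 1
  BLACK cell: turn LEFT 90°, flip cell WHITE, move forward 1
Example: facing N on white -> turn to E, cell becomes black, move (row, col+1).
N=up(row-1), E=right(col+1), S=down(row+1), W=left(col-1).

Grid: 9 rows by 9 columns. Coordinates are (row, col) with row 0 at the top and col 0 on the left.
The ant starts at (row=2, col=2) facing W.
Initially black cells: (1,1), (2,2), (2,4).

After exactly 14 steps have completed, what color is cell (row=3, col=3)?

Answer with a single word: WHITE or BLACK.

Step 1: on BLACK (2,2): turn L to S, flip to white, move to (3,2). |black|=2
Step 2: on WHITE (3,2): turn R to W, flip to black, move to (3,1). |black|=3
Step 3: on WHITE (3,1): turn R to N, flip to black, move to (2,1). |black|=4
Step 4: on WHITE (2,1): turn R to E, flip to black, move to (2,2). |black|=5
Step 5: on WHITE (2,2): turn R to S, flip to black, move to (3,2). |black|=6
Step 6: on BLACK (3,2): turn L to E, flip to white, move to (3,3). |black|=5
Step 7: on WHITE (3,3): turn R to S, flip to black, move to (4,3). |black|=6
Step 8: on WHITE (4,3): turn R to W, flip to black, move to (4,2). |black|=7
Step 9: on WHITE (4,2): turn R to N, flip to black, move to (3,2). |black|=8
Step 10: on WHITE (3,2): turn R to E, flip to black, move to (3,3). |black|=9
Step 11: on BLACK (3,3): turn L to N, flip to white, move to (2,3). |black|=8
Step 12: on WHITE (2,3): turn R to E, flip to black, move to (2,4). |black|=9
Step 13: on BLACK (2,4): turn L to N, flip to white, move to (1,4). |black|=8
Step 14: on WHITE (1,4): turn R to E, flip to black, move to (1,5). |black|=9

Answer: WHITE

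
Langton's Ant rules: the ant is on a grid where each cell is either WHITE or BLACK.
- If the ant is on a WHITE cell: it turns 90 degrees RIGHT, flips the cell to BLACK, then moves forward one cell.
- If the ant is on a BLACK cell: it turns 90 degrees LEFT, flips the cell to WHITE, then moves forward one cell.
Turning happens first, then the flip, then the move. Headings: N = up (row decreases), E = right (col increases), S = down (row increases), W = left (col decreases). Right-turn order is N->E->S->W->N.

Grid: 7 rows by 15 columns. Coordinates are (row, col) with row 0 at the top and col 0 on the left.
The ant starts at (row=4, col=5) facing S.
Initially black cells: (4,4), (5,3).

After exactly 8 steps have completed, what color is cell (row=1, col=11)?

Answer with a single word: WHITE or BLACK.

Step 1: on WHITE (4,5): turn R to W, flip to black, move to (4,4). |black|=3
Step 2: on BLACK (4,4): turn L to S, flip to white, move to (5,4). |black|=2
Step 3: on WHITE (5,4): turn R to W, flip to black, move to (5,3). |black|=3
Step 4: on BLACK (5,3): turn L to S, flip to white, move to (6,3). |black|=2
Step 5: on WHITE (6,3): turn R to W, flip to black, move to (6,2). |black|=3
Step 6: on WHITE (6,2): turn R to N, flip to black, move to (5,2). |black|=4
Step 7: on WHITE (5,2): turn R to E, flip to black, move to (5,3). |black|=5
Step 8: on WHITE (5,3): turn R to S, flip to black, move to (6,3). |black|=6

Answer: WHITE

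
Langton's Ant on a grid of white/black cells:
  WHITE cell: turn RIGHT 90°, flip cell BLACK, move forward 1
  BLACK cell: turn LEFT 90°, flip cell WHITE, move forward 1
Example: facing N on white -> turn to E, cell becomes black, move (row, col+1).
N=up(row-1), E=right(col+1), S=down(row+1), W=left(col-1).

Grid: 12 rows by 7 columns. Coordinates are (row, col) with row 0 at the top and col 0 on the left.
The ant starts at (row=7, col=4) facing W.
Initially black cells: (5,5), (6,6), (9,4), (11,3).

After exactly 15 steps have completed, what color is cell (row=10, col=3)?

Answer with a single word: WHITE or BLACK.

Step 1: on WHITE (7,4): turn R to N, flip to black, move to (6,4). |black|=5
Step 2: on WHITE (6,4): turn R to E, flip to black, move to (6,5). |black|=6
Step 3: on WHITE (6,5): turn R to S, flip to black, move to (7,5). |black|=7
Step 4: on WHITE (7,5): turn R to W, flip to black, move to (7,4). |black|=8
Step 5: on BLACK (7,4): turn L to S, flip to white, move to (8,4). |black|=7
Step 6: on WHITE (8,4): turn R to W, flip to black, move to (8,3). |black|=8
Step 7: on WHITE (8,3): turn R to N, flip to black, move to (7,3). |black|=9
Step 8: on WHITE (7,3): turn R to E, flip to black, move to (7,4). |black|=10
Step 9: on WHITE (7,4): turn R to S, flip to black, move to (8,4). |black|=11
Step 10: on BLACK (8,4): turn L to E, flip to white, move to (8,5). |black|=10
Step 11: on WHITE (8,5): turn R to S, flip to black, move to (9,5). |black|=11
Step 12: on WHITE (9,5): turn R to W, flip to black, move to (9,4). |black|=12
Step 13: on BLACK (9,4): turn L to S, flip to white, move to (10,4). |black|=11
Step 14: on WHITE (10,4): turn R to W, flip to black, move to (10,3). |black|=12
Step 15: on WHITE (10,3): turn R to N, flip to black, move to (9,3). |black|=13

Answer: BLACK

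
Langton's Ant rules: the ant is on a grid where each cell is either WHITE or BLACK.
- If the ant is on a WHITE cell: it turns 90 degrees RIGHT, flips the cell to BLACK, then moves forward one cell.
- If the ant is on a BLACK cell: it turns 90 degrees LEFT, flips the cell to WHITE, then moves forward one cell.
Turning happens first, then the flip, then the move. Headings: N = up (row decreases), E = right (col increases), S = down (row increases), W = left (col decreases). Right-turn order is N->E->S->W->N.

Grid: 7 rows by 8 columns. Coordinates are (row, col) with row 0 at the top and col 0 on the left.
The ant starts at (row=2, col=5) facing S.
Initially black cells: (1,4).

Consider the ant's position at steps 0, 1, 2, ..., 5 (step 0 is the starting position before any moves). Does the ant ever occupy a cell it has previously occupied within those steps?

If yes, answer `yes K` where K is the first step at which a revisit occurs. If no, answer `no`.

Step 1: on WHITE (2,5): turn R to W, flip to black, move to (2,4). |black|=2 — new cell
Step 2: on WHITE (2,4): turn R to N, flip to black, move to (1,4). |black|=3 — new cell
Step 3: on BLACK (1,4): turn L to W, flip to white, move to (1,3). |black|=2 — new cell
Step 4: on WHITE (1,3): turn R to N, flip to black, move to (0,3). |black|=3 — new cell
Step 5: on WHITE (0,3): turn R to E, flip to black, move to (0,4). |black|=4 — new cell
No revisit within 5 steps.

Answer: no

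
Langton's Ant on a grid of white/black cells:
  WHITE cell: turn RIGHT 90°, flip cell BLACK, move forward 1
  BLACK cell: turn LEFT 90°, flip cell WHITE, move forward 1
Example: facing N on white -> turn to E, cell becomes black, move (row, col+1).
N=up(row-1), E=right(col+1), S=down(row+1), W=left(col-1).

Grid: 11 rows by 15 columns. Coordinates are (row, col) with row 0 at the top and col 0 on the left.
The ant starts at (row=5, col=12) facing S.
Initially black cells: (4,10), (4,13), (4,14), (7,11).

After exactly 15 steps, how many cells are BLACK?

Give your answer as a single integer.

Answer: 7

Derivation:
Step 1: on WHITE (5,12): turn R to W, flip to black, move to (5,11). |black|=5
Step 2: on WHITE (5,11): turn R to N, flip to black, move to (4,11). |black|=6
Step 3: on WHITE (4,11): turn R to E, flip to black, move to (4,12). |black|=7
Step 4: on WHITE (4,12): turn R to S, flip to black, move to (5,12). |black|=8
Step 5: on BLACK (5,12): turn L to E, flip to white, move to (5,13). |black|=7
Step 6: on WHITE (5,13): turn R to S, flip to black, move to (6,13). |black|=8
Step 7: on WHITE (6,13): turn R to W, flip to black, move to (6,12). |black|=9
Step 8: on WHITE (6,12): turn R to N, flip to black, move to (5,12). |black|=10
Step 9: on WHITE (5,12): turn R to E, flip to black, move to (5,13). |black|=11
Step 10: on BLACK (5,13): turn L to N, flip to white, move to (4,13). |black|=10
Step 11: on BLACK (4,13): turn L to W, flip to white, move to (4,12). |black|=9
Step 12: on BLACK (4,12): turn L to S, flip to white, move to (5,12). |black|=8
Step 13: on BLACK (5,12): turn L to E, flip to white, move to (5,13). |black|=7
Step 14: on WHITE (5,13): turn R to S, flip to black, move to (6,13). |black|=8
Step 15: on BLACK (6,13): turn L to E, flip to white, move to (6,14). |black|=7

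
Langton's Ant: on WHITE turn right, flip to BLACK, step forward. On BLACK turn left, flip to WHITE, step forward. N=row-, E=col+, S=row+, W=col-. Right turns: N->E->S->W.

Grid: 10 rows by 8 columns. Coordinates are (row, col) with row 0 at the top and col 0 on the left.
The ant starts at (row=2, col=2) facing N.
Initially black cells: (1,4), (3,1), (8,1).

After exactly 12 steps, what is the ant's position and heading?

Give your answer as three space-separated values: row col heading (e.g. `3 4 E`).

Answer: 2 2 N

Derivation:
Step 1: on WHITE (2,2): turn R to E, flip to black, move to (2,3). |black|=4
Step 2: on WHITE (2,3): turn R to S, flip to black, move to (3,3). |black|=5
Step 3: on WHITE (3,3): turn R to W, flip to black, move to (3,2). |black|=6
Step 4: on WHITE (3,2): turn R to N, flip to black, move to (2,2). |black|=7
Step 5: on BLACK (2,2): turn L to W, flip to white, move to (2,1). |black|=6
Step 6: on WHITE (2,1): turn R to N, flip to black, move to (1,1). |black|=7
Step 7: on WHITE (1,1): turn R to E, flip to black, move to (1,2). |black|=8
Step 8: on WHITE (1,2): turn R to S, flip to black, move to (2,2). |black|=9
Step 9: on WHITE (2,2): turn R to W, flip to black, move to (2,1). |black|=10
Step 10: on BLACK (2,1): turn L to S, flip to white, move to (3,1). |black|=9
Step 11: on BLACK (3,1): turn L to E, flip to white, move to (3,2). |black|=8
Step 12: on BLACK (3,2): turn L to N, flip to white, move to (2,2). |black|=7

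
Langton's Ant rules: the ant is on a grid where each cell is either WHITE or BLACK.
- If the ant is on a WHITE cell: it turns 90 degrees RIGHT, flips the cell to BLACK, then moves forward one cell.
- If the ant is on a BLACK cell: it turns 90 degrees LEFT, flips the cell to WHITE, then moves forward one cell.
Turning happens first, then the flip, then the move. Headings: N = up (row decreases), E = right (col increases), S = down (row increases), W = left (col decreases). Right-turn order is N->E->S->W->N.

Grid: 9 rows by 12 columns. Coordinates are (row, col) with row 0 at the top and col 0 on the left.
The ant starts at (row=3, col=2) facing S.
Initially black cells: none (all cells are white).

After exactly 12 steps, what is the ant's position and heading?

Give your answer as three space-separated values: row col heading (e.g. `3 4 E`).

Step 1: on WHITE (3,2): turn R to W, flip to black, move to (3,1). |black|=1
Step 2: on WHITE (3,1): turn R to N, flip to black, move to (2,1). |black|=2
Step 3: on WHITE (2,1): turn R to E, flip to black, move to (2,2). |black|=3
Step 4: on WHITE (2,2): turn R to S, flip to black, move to (3,2). |black|=4
Step 5: on BLACK (3,2): turn L to E, flip to white, move to (3,3). |black|=3
Step 6: on WHITE (3,3): turn R to S, flip to black, move to (4,3). |black|=4
Step 7: on WHITE (4,3): turn R to W, flip to black, move to (4,2). |black|=5
Step 8: on WHITE (4,2): turn R to N, flip to black, move to (3,2). |black|=6
Step 9: on WHITE (3,2): turn R to E, flip to black, move to (3,3). |black|=7
Step 10: on BLACK (3,3): turn L to N, flip to white, move to (2,3). |black|=6
Step 11: on WHITE (2,3): turn R to E, flip to black, move to (2,4). |black|=7
Step 12: on WHITE (2,4): turn R to S, flip to black, move to (3,4). |black|=8

Answer: 3 4 S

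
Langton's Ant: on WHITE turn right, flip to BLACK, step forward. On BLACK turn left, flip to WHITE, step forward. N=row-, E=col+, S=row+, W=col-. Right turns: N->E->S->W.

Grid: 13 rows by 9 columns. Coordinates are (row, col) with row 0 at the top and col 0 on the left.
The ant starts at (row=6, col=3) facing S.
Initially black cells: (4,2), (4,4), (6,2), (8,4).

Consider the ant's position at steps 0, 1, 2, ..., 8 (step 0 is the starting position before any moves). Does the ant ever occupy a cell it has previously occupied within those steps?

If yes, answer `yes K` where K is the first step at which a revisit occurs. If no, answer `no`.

Answer: yes 5

Derivation:
Step 1: on WHITE (6,3): turn R to W, flip to black, move to (6,2). |black|=5 — new cell
Step 2: on BLACK (6,2): turn L to S, flip to white, move to (7,2). |black|=4 — new cell
Step 3: on WHITE (7,2): turn R to W, flip to black, move to (7,1). |black|=5 — new cell
Step 4: on WHITE (7,1): turn R to N, flip to black, move to (6,1). |black|=6 — new cell
Step 5: on WHITE (6,1): turn R to E, flip to black, move to (6,2). |black|=7 — REVISIT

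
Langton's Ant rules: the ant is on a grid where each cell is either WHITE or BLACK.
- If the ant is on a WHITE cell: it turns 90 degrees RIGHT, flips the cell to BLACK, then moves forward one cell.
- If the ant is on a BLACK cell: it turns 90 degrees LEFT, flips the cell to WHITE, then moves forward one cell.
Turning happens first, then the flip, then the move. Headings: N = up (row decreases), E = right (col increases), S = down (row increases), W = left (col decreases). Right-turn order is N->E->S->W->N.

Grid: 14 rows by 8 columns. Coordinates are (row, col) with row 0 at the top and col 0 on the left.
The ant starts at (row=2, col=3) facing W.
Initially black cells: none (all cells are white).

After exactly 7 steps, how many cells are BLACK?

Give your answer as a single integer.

Answer: 5

Derivation:
Step 1: on WHITE (2,3): turn R to N, flip to black, move to (1,3). |black|=1
Step 2: on WHITE (1,3): turn R to E, flip to black, move to (1,4). |black|=2
Step 3: on WHITE (1,4): turn R to S, flip to black, move to (2,4). |black|=3
Step 4: on WHITE (2,4): turn R to W, flip to black, move to (2,3). |black|=4
Step 5: on BLACK (2,3): turn L to S, flip to white, move to (3,3). |black|=3
Step 6: on WHITE (3,3): turn R to W, flip to black, move to (3,2). |black|=4
Step 7: on WHITE (3,2): turn R to N, flip to black, move to (2,2). |black|=5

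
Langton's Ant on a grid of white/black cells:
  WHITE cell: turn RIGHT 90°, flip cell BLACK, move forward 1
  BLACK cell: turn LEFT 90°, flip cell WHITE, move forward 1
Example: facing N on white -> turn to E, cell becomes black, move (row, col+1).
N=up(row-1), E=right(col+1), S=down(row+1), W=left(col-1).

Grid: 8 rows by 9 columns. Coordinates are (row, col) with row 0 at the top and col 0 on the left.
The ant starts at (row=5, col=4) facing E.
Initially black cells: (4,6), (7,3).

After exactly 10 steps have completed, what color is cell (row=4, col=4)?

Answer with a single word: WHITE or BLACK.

Answer: WHITE

Derivation:
Step 1: on WHITE (5,4): turn R to S, flip to black, move to (6,4). |black|=3
Step 2: on WHITE (6,4): turn R to W, flip to black, move to (6,3). |black|=4
Step 3: on WHITE (6,3): turn R to N, flip to black, move to (5,3). |black|=5
Step 4: on WHITE (5,3): turn R to E, flip to black, move to (5,4). |black|=6
Step 5: on BLACK (5,4): turn L to N, flip to white, move to (4,4). |black|=5
Step 6: on WHITE (4,4): turn R to E, flip to black, move to (4,5). |black|=6
Step 7: on WHITE (4,5): turn R to S, flip to black, move to (5,5). |black|=7
Step 8: on WHITE (5,5): turn R to W, flip to black, move to (5,4). |black|=8
Step 9: on WHITE (5,4): turn R to N, flip to black, move to (4,4). |black|=9
Step 10: on BLACK (4,4): turn L to W, flip to white, move to (4,3). |black|=8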